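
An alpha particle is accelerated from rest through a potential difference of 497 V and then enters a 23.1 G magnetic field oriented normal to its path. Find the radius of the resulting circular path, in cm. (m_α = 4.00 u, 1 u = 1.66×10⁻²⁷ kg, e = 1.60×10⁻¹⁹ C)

r ≈ 197 cm

The kinetic energy gained is K = qV = (2×1.60×10^-19)(497) = 1.59×10^-16 J.
v = √(2K/m) = 2.19×10^5 m/s.
r = mv/(qB) = (6.64×10^-27)(2.19×10^5) / [(2×1.60×10^-19)(2.31×10^-3)] = 1.97 m.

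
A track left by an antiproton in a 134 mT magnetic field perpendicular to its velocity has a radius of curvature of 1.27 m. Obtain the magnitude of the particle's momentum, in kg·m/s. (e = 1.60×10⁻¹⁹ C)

Since qvB = mv²/r, the momentum p = mv = qBr.
p = (1×1.60×10^-19)(0.134)(1.27) = 2.72×10^-20 kg·m/s.

p ≈ 2.72×10^-20 kg·m/s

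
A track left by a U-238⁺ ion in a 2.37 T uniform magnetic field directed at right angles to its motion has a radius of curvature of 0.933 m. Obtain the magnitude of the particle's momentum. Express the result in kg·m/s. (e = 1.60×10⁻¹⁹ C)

p ≈ 3.54×10^-19 kg·m/s

Since qvB = mv²/r, the momentum p = mv = qBr.
p = (1×1.60×10^-19)(2.37)(0.933) = 3.54×10^-19 kg·m/s.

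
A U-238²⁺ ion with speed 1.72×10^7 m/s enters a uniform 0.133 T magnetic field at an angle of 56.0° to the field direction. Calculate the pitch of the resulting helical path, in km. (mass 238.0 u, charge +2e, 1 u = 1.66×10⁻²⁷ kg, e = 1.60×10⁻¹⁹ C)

The velocity component along B is v∥ = v cos56.0° = 9.62×10^6 m/s.
The cyclotron period T = 2πm/(qB) = 5.83×10^-5 s is set by m, q, B alone.
Pitch = v∥·T = (9.62×10^6)(5.83×10^-5) = 561 m.

pitch ≈ 0.561 km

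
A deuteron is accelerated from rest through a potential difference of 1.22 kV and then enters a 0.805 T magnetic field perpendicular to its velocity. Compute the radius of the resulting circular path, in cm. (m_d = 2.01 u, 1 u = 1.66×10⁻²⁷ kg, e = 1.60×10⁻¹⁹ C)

r ≈ 0.886 cm

The kinetic energy gained is K = qV = (1×1.60×10^-19)(1220) = 1.95×10^-16 J.
v = √(2K/m) = 3.42×10^5 m/s.
r = mv/(qB) = (3.34×10^-27)(3.42×10^5) / [(1×1.60×10^-19)(0.805)] = 8.86×10^-3 m.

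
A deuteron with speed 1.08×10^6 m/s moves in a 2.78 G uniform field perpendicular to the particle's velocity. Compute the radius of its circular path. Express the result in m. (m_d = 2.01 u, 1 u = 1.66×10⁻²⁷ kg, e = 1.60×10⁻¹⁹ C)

The magnetic force provides the centripetal force: qvB = mv²/r, so r = mv/(qB).
r = (3.34×10^-27 kg)(1.08×10^6 m/s) / [(1×1.60×10^-19 C)(2.78×10^-4 T)] = 81.0 m.

r ≈ 81.0 m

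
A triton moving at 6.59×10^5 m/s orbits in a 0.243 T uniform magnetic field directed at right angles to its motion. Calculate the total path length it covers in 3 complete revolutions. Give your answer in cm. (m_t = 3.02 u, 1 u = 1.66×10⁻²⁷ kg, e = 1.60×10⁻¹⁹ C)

L ≈ 160 cm

r = mv/(qB) = 0.0850 m, so one revolution covers 2πr = 0.534 m.
In 3 revolutions: L = 3·2πr = 1.60 m.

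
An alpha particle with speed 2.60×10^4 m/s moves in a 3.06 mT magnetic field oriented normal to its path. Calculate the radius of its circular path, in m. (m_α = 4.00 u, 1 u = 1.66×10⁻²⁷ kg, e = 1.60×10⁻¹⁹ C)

r ≈ 0.176 m

The magnetic force provides the centripetal force: qvB = mv²/r, so r = mv/(qB).
r = (6.64×10^-27 kg)(2.60×10^4 m/s) / [(2×1.60×10^-19 C)(3.06×10^-3 T)] = 0.176 m.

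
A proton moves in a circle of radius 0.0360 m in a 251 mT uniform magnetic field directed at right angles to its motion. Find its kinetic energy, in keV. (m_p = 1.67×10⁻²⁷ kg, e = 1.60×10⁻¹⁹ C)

v = qBr/m = (1×1.60×10^-19)(0.251)(0.0360) / (1.67×10^-27) = 8.66×10^5 m/s.
K = ½mv² = 0.5·(1.67×10^-27)·(8.66×10^5)² = 6.26×10^-16 J = 3.91 keV.

K ≈ 3.91 keV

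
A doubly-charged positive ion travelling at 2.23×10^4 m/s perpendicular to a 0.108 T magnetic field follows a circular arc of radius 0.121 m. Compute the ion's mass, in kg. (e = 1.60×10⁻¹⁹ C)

m ≈ 1.88×10^-25 kg

qvB = mv²/r ⇒ m = qBr/v.
m = (2×1.60×10^-19)(0.108)(0.121) / (2.23×10^4) = 1.88×10^-25 kg.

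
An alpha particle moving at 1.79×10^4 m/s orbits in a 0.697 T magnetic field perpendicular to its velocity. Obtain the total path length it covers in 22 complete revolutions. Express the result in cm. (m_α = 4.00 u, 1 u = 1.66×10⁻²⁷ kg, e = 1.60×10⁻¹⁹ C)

L ≈ 7.37 cm

r = mv/(qB) = 5.33×10^-4 m, so one revolution covers 2πr = 3.35×10^-3 m.
In 22 revolutions: L = 22·2πr = 0.0737 m.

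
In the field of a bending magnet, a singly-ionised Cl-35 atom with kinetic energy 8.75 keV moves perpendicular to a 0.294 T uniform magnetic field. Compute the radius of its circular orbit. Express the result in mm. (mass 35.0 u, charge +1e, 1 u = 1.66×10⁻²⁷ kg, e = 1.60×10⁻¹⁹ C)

Convert the energy: K = 8.75 keV = 1.40×10^-15 J.
v = √(2K/m) = √(2·1.40×10^-15/5.81×10^-26) = 2.20×10^5 m/s.
r = mv/(qB) = (5.81×10^-26)(2.20×10^5) / [(1×1.60×10^-19)(0.294)] = 0.271 m.

r ≈ 271 mm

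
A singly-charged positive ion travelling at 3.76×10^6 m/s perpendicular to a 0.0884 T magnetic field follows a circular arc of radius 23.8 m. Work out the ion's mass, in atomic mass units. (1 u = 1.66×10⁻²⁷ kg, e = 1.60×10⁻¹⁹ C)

qvB = mv²/r ⇒ m = qBr/v.
m = (1×1.60×10^-19)(0.0884)(23.8) / (3.76×10^6) = 8.95×10^-26 kg = 53.9 u.

m ≈ 53.9 u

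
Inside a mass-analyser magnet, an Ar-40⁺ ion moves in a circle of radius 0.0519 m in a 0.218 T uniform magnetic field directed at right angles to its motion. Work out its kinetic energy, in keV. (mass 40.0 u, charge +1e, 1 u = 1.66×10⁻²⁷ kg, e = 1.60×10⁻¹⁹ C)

K ≈ 0.154 keV

v = qBr/m = (1×1.60×10^-19)(0.218)(0.0519) / (6.64×10^-26) = 2.73×10^4 m/s.
K = ½mv² = 0.5·(6.64×10^-26)·(2.73×10^4)² = 2.47×10^-17 J = 0.154 keV.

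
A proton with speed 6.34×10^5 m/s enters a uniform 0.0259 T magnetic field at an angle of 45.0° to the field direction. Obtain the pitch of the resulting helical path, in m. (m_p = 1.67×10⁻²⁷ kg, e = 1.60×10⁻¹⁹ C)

pitch ≈ 1.14 m

The velocity component along B is v∥ = v cos45.0° = 4.48×10^5 m/s.
The cyclotron period T = 2πm/(qB) = 2.53×10^-6 s is set by m, q, B alone.
Pitch = v∥·T = (4.48×10^5)(2.53×10^-6) = 1.14 m.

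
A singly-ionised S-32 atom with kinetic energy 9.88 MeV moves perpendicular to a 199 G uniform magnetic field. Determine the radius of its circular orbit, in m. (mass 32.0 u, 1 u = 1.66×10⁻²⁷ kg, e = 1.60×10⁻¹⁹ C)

r ≈ 129 m

Convert the energy: K = 9.88 MeV = 1.58×10^-12 J.
v = √(2K/m) = √(2·1.58×10^-12/5.31×10^-26) = 7.71×10^6 m/s.
r = mv/(qB) = (5.31×10^-26)(7.71×10^6) / [(1×1.60×10^-19)(0.0199)] = 129 m.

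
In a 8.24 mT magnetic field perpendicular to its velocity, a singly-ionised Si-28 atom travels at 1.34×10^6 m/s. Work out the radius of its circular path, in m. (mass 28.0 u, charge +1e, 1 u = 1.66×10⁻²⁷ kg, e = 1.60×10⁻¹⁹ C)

The magnetic force provides the centripetal force: qvB = mv²/r, so r = mv/(qB).
r = (4.65×10^-26 kg)(1.34×10^6 m/s) / [(1×1.60×10^-19 C)(8.24×10^-3 T)] = 47.2 m.

r ≈ 47.2 m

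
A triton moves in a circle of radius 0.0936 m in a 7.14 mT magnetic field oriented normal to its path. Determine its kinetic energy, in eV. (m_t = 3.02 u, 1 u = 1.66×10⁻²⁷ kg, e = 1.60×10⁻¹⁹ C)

K ≈ 7.13 eV

v = qBr/m = (1×1.60×10^-19)(7.14×10^-3)(0.0936) / (5.01×10^-27) = 2.13×10^4 m/s.
K = ½mv² = 0.5·(5.01×10^-27)·(2.13×10^4)² = 1.14×10^-18 J = 7.13 eV.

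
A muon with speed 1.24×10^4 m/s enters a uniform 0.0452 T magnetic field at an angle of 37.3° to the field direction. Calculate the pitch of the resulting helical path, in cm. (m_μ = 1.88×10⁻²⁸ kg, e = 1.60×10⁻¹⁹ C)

pitch ≈ 0.161 cm

The velocity component along B is v∥ = v cos37.3° = 9860 m/s.
The cyclotron period T = 2πm/(qB) = 1.63×10^-7 s is set by m, q, B alone.
Pitch = v∥·T = (9860)(1.63×10^-7) = 1.61×10^-3 m.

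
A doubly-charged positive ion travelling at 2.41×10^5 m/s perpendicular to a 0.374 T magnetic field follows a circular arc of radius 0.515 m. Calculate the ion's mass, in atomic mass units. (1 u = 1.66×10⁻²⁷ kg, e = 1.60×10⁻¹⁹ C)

m ≈ 154 u

qvB = mv²/r ⇒ m = qBr/v.
m = (2×1.60×10^-19)(0.374)(0.515) / (2.41×10^5) = 2.56×10^-25 kg = 154 u.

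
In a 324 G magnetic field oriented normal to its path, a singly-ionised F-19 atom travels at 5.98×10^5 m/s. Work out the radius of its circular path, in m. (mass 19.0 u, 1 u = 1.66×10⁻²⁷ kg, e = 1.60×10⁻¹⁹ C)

The magnetic force provides the centripetal force: qvB = mv²/r, so r = mv/(qB).
r = (3.15×10^-26 kg)(5.98×10^5 m/s) / [(1×1.60×10^-19 C)(0.0324 T)] = 3.64 m.

r ≈ 3.64 m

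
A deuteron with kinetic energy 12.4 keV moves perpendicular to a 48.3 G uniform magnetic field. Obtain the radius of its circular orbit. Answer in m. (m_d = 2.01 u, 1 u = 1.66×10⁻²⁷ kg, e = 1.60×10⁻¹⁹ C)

Convert the energy: K = 12.4 keV = 1.98×10^-15 J.
v = √(2K/m) = √(2·1.98×10^-15/3.34×10^-27) = 1.09×10^6 m/s.
r = mv/(qB) = (3.34×10^-27)(1.09×10^6) / [(1×1.60×10^-19)(4.83×10^-3)] = 4.71 m.

r ≈ 4.71 m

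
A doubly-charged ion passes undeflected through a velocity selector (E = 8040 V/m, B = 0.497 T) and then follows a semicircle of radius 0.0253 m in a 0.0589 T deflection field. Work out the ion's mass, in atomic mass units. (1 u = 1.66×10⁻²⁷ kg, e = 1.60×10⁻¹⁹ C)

v = E/B₁ = 1.62×10^4 m/s.
From r = mv/(qB₂), m = qB₂r/v = (2×1.60×10^-19)(0.0589)(0.0253) / (1.62×10^4) = 2.95×10^-26 kg.
In atomic mass units: m = 2.95×10^-26 / 1.66×10^-27 = 17.8 u.

m ≈ 17.8 u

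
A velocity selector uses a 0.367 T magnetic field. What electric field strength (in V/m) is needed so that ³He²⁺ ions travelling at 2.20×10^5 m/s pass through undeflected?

E ≈ 8.07×10^4 V/m

qE = qvB ⇒ E = vB = (2.20×10^5)(0.367) = 8.07×10^4 V/m.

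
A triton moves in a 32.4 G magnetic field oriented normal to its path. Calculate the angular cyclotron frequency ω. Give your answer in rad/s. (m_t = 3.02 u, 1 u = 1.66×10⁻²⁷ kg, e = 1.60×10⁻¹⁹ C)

ω ≈ 1.03×10^5 rad/s

ω = qB/m = (1×1.60×10^-19)(3.24×10^-3) / (5.01×10^-27) = 1.03×10^5 rad/s.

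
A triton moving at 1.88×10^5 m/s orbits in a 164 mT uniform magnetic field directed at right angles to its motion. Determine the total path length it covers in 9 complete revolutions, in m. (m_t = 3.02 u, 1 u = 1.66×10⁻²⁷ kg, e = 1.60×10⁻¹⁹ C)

r = mv/(qB) = 0.0359 m, so one revolution covers 2πr = 0.226 m.
In 9 revolutions: L = 9·2πr = 2.03 m.

L ≈ 2.03 m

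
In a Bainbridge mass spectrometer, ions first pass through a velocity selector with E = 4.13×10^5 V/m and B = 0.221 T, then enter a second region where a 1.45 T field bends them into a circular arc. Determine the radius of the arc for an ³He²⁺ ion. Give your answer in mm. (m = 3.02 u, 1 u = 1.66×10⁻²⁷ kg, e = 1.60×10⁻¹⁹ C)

r ≈ 20.2 mm

The selector passes v = E/B = 4.13×10^5/0.221 = 1.87×10^6 m/s.
In the deflection region, r = mv/(qB₂) = (5.01×10^-27)(1.87×10^6) / [(2×1.60×10^-19)(1.45)] = 0.0202 m.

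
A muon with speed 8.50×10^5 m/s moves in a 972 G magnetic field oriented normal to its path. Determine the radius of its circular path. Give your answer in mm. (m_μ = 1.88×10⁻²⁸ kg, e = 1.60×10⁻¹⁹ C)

r ≈ 10.3 mm

The magnetic force provides the centripetal force: qvB = mv²/r, so r = mv/(qB).
r = (1.88×10^-28 kg)(8.50×10^5 m/s) / [(1×1.60×10^-19 C)(0.0972 T)] = 0.0103 m.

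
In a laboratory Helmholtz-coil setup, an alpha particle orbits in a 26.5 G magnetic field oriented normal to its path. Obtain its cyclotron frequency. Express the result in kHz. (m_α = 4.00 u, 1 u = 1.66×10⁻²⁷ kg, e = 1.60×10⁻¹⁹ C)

f ≈ 20.3 kHz

f = qB/(2πm) = (2×1.60×10^-19)(2.65×10^-3) / [2π(6.64×10^-27)] = 2.03×10^4 Hz.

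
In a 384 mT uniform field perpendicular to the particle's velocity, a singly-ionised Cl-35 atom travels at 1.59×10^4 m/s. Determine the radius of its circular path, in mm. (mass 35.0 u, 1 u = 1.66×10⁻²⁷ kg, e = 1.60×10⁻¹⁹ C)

r ≈ 15.0 mm

The magnetic force provides the centripetal force: qvB = mv²/r, so r = mv/(qB).
r = (5.81×10^-26 kg)(1.59×10^4 m/s) / [(1×1.60×10^-19 C)(0.384 T)] = 0.0150 m.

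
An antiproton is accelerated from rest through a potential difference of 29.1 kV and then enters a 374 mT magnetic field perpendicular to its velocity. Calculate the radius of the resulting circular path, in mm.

The kinetic energy gained is K = qV = (1×1.60×10^-19)(2.91×10^4) = 4.66×10^-15 J.
v = √(2K/m) = 2.36×10^6 m/s.
r = mv/(qB) = (1.67×10^-27)(2.36×10^6) / [(1×1.60×10^-19)(0.374)] = 0.0659 m.

r ≈ 65.9 mm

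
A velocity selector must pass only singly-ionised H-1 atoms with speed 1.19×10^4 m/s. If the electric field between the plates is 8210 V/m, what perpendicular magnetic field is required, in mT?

qE = qvB ⇒ B = E/v = (8210) / (1.19×10^4) = 0.690 T.

B ≈ 690 mT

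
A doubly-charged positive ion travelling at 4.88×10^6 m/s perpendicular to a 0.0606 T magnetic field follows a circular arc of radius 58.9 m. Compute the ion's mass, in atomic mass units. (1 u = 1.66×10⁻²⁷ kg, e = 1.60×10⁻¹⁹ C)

qvB = mv²/r ⇒ m = qBr/v.
m = (2×1.60×10^-19)(0.0606)(58.9) / (4.88×10^6) = 2.34×10^-25 kg = 141 u.

m ≈ 141 u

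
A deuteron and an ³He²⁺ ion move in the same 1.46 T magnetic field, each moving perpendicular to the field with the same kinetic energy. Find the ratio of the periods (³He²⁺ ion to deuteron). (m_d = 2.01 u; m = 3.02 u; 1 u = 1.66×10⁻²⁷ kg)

T = 2πm/(qB) is independent of speed, so T₂/T₁ = (m₂/q₂)/(m₁/q₁).
T_{³He²⁺ ion}/T_{deuteron} = (5.01×10^-27/2e) / (3.34×10^-27/1e) = 0.751.

ratio ≈ 0.751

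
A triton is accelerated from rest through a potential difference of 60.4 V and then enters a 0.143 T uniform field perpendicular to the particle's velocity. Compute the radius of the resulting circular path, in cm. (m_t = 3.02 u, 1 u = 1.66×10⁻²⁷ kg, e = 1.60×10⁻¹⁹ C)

The kinetic energy gained is K = qV = (1×1.60×10^-19)(60.4) = 9.66×10^-18 J.
v = √(2K/m) = 6.21×10^4 m/s.
r = mv/(qB) = (5.01×10^-27)(6.21×10^4) / [(1×1.60×10^-19)(0.143)] = 0.0136 m.

r ≈ 1.36 cm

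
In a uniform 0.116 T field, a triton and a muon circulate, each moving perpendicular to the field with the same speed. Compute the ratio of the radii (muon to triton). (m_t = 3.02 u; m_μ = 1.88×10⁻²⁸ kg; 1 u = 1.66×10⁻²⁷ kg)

r = mv/(qB) ⇒ at equal v, r ∝ m/q.
r_{muon}/r_{triton} = 0.0375.

ratio ≈ 0.0375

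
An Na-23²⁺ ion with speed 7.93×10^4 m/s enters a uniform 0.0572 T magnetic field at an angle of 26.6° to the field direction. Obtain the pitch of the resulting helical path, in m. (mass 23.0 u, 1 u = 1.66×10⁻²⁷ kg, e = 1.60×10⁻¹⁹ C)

The velocity component along B is v∥ = v cos26.6° = 7.09×10^4 m/s.
The cyclotron period T = 2πm/(qB) = 1.31×10^-5 s is set by m, q, B alone.
Pitch = v∥·T = (7.09×10^4)(1.31×10^-5) = 0.929 m.

pitch ≈ 0.929 m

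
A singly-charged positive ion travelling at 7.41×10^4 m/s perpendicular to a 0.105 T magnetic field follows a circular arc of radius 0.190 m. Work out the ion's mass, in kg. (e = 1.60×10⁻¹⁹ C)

qvB = mv²/r ⇒ m = qBr/v.
m = (1×1.60×10^-19)(0.105)(0.190) / (7.41×10^4) = 4.31×10^-26 kg.

m ≈ 4.31×10^-26 kg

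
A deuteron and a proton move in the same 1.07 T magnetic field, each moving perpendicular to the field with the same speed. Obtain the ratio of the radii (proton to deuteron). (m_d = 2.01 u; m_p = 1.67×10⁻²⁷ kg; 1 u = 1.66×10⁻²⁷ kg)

ratio ≈ 0.501

r = mv/(qB) ⇒ at equal v, r ∝ m/q.
r_{proton}/r_{deuteron} = 0.501.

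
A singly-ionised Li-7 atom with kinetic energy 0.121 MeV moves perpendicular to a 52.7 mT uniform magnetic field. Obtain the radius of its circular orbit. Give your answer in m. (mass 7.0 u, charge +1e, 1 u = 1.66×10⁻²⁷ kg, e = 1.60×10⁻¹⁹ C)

Convert the energy: K = 0.121 MeV = 1.94×10^-14 J.
v = √(2K/m) = √(2·1.94×10^-14/1.16×10^-26) = 1.83×10^6 m/s.
r = mv/(qB) = (1.16×10^-26)(1.83×10^6) / [(1×1.60×10^-19)(0.0527)] = 2.52 m.

r ≈ 2.52 m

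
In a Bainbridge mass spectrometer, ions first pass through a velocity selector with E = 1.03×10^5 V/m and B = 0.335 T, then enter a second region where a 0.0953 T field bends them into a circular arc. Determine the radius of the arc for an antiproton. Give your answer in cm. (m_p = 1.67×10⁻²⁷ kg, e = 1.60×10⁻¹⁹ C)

r ≈ 3.37 cm

The selector passes v = E/B = 1.03×10^5/0.335 = 3.07×10^5 m/s.
In the deflection region, r = mv/(qB₂) = (1.67×10^-27)(3.07×10^5) / [(1×1.60×10^-19)(0.0953)] = 0.0337 m.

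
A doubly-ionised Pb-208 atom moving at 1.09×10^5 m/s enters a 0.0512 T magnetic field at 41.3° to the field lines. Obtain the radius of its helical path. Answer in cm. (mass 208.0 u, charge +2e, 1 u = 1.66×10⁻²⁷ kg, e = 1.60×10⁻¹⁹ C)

Only the perpendicular component v⊥ = v sin41.3° = 7.19×10^4 m/s is bent by the field.
r = m v⊥ /(qB) = (3.45×10^-25)(7.19×10^4) / [(2×1.60×10^-19)(0.0512)] = 1.52 m.

r ≈ 152 cm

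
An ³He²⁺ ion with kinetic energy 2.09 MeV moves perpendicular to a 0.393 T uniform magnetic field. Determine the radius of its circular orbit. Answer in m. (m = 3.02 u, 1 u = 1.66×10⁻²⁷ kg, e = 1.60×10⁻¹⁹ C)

r ≈ 0.460 m

Convert the energy: K = 2.09 MeV = 3.34×10^-13 J.
v = √(2K/m) = √(2·3.34×10^-13/5.01×10^-27) = 1.16×10^7 m/s.
r = mv/(qB) = (5.01×10^-27)(1.16×10^7) / [(2×1.60×10^-19)(0.393)] = 0.460 m.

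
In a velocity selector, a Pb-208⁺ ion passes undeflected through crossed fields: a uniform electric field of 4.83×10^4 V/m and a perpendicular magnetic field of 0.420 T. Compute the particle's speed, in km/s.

v ≈ 115 km/s

For zero net force, qE = qvB, so v = E/B.
v = (4.83×10^4) / (0.420) = 1.15×10^5 m/s.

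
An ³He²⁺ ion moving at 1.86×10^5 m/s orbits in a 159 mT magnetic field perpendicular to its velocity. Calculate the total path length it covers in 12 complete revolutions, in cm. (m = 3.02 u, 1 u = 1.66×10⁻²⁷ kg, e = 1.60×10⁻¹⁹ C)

L ≈ 138 cm

r = mv/(qB) = 0.0183 m, so one revolution covers 2πr = 0.115 m.
In 12 revolutions: L = 12·2πr = 1.38 m.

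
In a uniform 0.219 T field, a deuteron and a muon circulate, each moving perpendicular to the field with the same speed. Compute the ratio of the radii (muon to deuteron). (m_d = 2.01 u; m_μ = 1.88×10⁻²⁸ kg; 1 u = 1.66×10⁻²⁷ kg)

r = mv/(qB) ⇒ at equal v, r ∝ m/q.
r_{muon}/r_{deuteron} = 0.0563.

ratio ≈ 0.0563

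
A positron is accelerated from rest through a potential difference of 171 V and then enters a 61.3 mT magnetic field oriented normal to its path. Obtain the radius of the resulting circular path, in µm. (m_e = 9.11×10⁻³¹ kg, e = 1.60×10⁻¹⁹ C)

The kinetic energy gained is K = qV = (1×1.60×10^-19)(171) = 2.74×10^-17 J.
v = √(2K/m) = 7.75×10^6 m/s.
r = mv/(qB) = (9.11×10^-31)(7.75×10^6) / [(1×1.60×10^-19)(0.0613)] = 7.20×10^-4 m.

r ≈ 720 µm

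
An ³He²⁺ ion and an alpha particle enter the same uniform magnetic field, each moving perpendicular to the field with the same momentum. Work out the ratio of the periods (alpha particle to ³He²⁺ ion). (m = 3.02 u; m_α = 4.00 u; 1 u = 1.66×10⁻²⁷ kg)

T = 2πm/(qB) is independent of speed, so T₂/T₁ = (m₂/q₂)/(m₁/q₁).
T_{alpha particle}/T_{³He²⁺ ion} = (6.64×10^-27/2e) / (5.01×10^-27/2e) = 1.32.

ratio ≈ 1.32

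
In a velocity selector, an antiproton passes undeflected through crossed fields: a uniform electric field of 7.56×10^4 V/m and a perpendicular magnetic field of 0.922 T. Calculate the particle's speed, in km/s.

v ≈ 82.0 km/s

For zero net force, qE = qvB, so v = E/B.
v = (7.56×10^4) / (0.922) = 8.20×10^4 m/s.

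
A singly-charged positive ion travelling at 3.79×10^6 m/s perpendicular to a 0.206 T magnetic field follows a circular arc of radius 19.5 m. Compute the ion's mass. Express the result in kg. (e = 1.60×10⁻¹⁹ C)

m ≈ 1.70×10^-25 kg

qvB = mv²/r ⇒ m = qBr/v.
m = (1×1.60×10^-19)(0.206)(19.5) / (3.79×10^6) = 1.70×10^-25 kg.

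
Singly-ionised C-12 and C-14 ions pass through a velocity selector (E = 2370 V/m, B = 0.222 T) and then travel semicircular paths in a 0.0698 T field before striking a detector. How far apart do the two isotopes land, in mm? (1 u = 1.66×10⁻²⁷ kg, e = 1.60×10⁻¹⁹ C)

Both emerge at v = E/B₁ = 1.07×10^4 m/s.
r = mv/(qB₂), so r₁ = 0.01904 m and r₂ = 0.02222 m, giving Δr = 3.17×10^-3 m.
After a semicircle each ion lands a diameter 2r from the entry slit, so the separation is 2Δr = 6.35×10^-3 m.

Δd ≈ 6.35 mm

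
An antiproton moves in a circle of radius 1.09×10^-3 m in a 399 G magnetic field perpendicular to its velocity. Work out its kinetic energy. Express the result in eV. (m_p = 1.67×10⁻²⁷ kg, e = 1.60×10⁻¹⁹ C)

v = qBr/m = (1×1.60×10^-19)(0.0399)(1.09×10^-3) / (1.67×10^-27) = 4170 m/s.
K = ½mv² = 0.5·(1.67×10^-27)·(4170)² = 1.45×10^-20 J = 0.0906 eV.

K ≈ 0.0906 eV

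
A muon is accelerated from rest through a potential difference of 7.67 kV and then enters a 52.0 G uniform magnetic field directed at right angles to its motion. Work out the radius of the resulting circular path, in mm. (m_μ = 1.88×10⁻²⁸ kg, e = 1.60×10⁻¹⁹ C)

The kinetic energy gained is K = qV = (1×1.60×10^-19)(7670) = 1.23×10^-15 J.
v = √(2K/m) = 3.61×10^6 m/s.
r = mv/(qB) = (1.88×10^-28)(3.61×10^6) / [(1×1.60×10^-19)(5.20×10^-3)] = 0.816 m.

r ≈ 816 mm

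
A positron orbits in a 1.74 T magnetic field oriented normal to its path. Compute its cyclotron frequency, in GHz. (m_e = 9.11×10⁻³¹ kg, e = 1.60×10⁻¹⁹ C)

f = qB/(2πm) = (1×1.60×10^-19)(1.74) / [2π(9.11×10^-31)] = 4.86×10^10 Hz.

f ≈ 48.6 GHz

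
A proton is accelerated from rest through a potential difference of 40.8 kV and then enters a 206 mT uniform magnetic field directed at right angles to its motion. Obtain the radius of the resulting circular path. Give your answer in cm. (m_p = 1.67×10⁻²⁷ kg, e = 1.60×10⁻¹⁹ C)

The kinetic energy gained is K = qV = (1×1.60×10^-19)(4.08×10^4) = 6.53×10^-15 J.
v = √(2K/m) = 2.80×10^6 m/s.
r = mv/(qB) = (1.67×10^-27)(2.80×10^6) / [(1×1.60×10^-19)(0.206)] = 0.142 m.

r ≈ 14.2 cm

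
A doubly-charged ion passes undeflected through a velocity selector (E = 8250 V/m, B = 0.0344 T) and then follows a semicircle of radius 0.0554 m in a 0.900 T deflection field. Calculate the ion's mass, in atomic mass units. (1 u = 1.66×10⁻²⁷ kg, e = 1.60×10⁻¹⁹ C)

m ≈ 40.1 u

v = E/B₁ = 2.40×10^5 m/s.
From r = mv/(qB₂), m = qB₂r/v = (2×1.60×10^-19)(0.900)(0.0554) / (2.40×10^5) = 6.65×10^-26 kg.
In atomic mass units: m = 6.65×10^-26 / 1.66×10^-27 = 40.1 u.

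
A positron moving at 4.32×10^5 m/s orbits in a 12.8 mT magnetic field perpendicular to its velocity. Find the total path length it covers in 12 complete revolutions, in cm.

L ≈ 1.45 cm

r = mv/(qB) = 1.92×10^-4 m, so one revolution covers 2πr = 1.21×10^-3 m.
In 12 revolutions: L = 12·2πr = 0.0145 m.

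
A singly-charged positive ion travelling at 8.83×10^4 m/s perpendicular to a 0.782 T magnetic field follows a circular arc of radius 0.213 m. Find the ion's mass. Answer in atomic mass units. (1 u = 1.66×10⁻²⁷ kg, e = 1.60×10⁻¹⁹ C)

qvB = mv²/r ⇒ m = qBr/v.
m = (1×1.60×10^-19)(0.782)(0.213) / (8.83×10^4) = 3.02×10^-25 kg = 182 u.

m ≈ 182 u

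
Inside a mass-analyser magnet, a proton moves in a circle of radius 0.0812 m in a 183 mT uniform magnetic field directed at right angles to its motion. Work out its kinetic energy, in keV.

v = qBr/m = (1×1.60×10^-19)(0.183)(0.0812) / (1.67×10^-27) = 1.42×10^6 m/s.
K = ½mv² = 0.5·(1.67×10^-27)·(1.42×10^6)² = 1.69×10^-15 J = 10.6 keV.

K ≈ 10.6 keV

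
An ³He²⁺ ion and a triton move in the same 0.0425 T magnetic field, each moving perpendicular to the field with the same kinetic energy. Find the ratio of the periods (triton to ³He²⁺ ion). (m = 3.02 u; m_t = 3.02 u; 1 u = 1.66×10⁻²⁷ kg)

T = 2πm/(qB) is independent of speed, so T₂/T₁ = (m₂/q₂)/(m₁/q₁).
T_{triton}/T_{³He²⁺ ion} = (5.01×10^-27/1e) / (5.01×10^-27/2e) = 2.00.

ratio ≈ 2.00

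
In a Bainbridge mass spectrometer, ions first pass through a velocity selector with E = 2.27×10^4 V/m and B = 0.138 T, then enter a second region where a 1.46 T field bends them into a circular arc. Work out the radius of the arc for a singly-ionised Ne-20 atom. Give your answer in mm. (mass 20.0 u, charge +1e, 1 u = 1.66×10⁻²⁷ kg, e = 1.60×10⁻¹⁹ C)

r ≈ 23.4 mm

The selector passes v = E/B = 2.27×10^4/0.138 = 1.64×10^5 m/s.
In the deflection region, r = mv/(qB₂) = (3.32×10^-26)(1.64×10^5) / [(1×1.60×10^-19)(1.46)] = 0.0234 m.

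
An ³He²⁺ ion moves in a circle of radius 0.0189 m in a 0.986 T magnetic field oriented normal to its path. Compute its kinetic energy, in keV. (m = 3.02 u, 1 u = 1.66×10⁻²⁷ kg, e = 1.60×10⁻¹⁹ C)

v = qBr/m = (2×1.60×10^-19)(0.986)(0.0189) / (5.01×10^-27) = 1.19×10^6 m/s.
K = ½mv² = 0.5·(5.01×10^-27)·(1.19×10^6)² = 3.55×10^-15 J = 22.2 keV.

K ≈ 22.2 keV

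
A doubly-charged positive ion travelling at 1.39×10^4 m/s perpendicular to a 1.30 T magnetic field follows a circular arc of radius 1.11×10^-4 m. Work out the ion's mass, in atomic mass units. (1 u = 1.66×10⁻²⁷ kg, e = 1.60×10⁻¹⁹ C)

m ≈ 2.00 u

qvB = mv²/r ⇒ m = qBr/v.
m = (2×1.60×10^-19)(1.30)(1.11×10^-4) / (1.39×10^4) = 3.32×10^-27 kg = 2.00 u.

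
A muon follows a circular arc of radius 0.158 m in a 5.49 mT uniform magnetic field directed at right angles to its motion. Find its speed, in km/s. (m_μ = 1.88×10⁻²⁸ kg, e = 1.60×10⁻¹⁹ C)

From qvB = mv²/r, v = qBr/m.
v = (1×1.60×10^-19)(5.49×10^-3)(0.158) / (1.88×10^-28) = 7.38×10^5 m/s.

v ≈ 738 km/s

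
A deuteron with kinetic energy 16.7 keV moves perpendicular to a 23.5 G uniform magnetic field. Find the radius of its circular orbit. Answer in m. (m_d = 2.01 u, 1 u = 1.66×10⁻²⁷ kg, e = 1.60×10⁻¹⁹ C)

r ≈ 11.2 m

Convert the energy: K = 16.7 keV = 2.67×10^-15 J.
v = √(2K/m) = √(2·2.67×10^-15/3.34×10^-27) = 1.27×10^6 m/s.
r = mv/(qB) = (3.34×10^-27)(1.27×10^6) / [(1×1.60×10^-19)(2.35×10^-3)] = 11.2 m.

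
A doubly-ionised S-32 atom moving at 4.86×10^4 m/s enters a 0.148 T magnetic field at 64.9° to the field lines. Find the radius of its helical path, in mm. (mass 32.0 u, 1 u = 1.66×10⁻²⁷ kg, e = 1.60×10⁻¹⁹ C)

Only the perpendicular component v⊥ = v sin64.9° = 4.40×10^4 m/s is bent by the field.
r = m v⊥ /(qB) = (5.31×10^-26)(4.40×10^4) / [(2×1.60×10^-19)(0.148)] = 0.0494 m.

r ≈ 49.4 mm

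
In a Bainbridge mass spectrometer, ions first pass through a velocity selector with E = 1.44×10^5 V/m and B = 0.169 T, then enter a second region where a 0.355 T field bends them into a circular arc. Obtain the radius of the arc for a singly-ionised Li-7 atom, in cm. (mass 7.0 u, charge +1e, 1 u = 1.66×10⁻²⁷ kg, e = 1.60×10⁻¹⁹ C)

r ≈ 17.4 cm

The selector passes v = E/B = 1.44×10^5/0.169 = 8.52×10^5 m/s.
In the deflection region, r = mv/(qB₂) = (1.16×10^-26)(8.52×10^5) / [(1×1.60×10^-19)(0.355)] = 0.174 m.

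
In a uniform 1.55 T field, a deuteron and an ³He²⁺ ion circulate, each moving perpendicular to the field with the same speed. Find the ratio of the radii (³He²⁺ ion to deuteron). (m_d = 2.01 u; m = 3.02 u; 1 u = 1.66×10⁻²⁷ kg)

ratio ≈ 0.751

r = mv/(qB) ⇒ at equal v, r ∝ m/q.
r_{³He²⁺ ion}/r_{deuteron} = 0.751.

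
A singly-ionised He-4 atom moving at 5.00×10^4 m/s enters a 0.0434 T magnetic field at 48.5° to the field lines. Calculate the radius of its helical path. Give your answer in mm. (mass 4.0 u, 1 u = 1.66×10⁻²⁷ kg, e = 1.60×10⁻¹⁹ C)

r ≈ 35.8 mm

Only the perpendicular component v⊥ = v sin48.5° = 3.74×10^4 m/s is bent by the field.
r = m v⊥ /(qB) = (6.64×10^-27)(3.74×10^4) / [(1×1.60×10^-19)(0.0434)] = 0.0358 m.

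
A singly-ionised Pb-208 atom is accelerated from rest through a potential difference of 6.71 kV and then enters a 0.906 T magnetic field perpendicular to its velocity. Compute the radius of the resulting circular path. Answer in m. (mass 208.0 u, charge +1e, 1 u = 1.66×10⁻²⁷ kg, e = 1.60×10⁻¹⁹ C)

r ≈ 0.188 m

The kinetic energy gained is K = qV = (1×1.60×10^-19)(6710) = 1.07×10^-15 J.
v = √(2K/m) = 7.89×10^4 m/s.
r = mv/(qB) = (3.45×10^-25)(7.89×10^4) / [(1×1.60×10^-19)(0.906)] = 0.188 m.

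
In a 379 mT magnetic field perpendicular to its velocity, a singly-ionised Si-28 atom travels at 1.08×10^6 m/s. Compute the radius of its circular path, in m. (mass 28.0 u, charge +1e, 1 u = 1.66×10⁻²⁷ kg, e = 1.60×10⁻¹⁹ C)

The magnetic force provides the centripetal force: qvB = mv²/r, so r = mv/(qB).
r = (4.65×10^-26 kg)(1.08×10^6 m/s) / [(1×1.60×10^-19 C)(0.379 T)] = 0.828 m.

r ≈ 0.828 m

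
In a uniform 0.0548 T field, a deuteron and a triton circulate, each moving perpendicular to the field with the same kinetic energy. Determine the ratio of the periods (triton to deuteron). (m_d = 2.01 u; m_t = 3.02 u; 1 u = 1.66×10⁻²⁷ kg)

T = 2πm/(qB) is independent of speed, so T₂/T₁ = (m₂/q₂)/(m₁/q₁).
T_{triton}/T_{deuteron} = (5.01×10^-27/1e) / (3.34×10^-27/1e) = 1.50.

ratio ≈ 1.50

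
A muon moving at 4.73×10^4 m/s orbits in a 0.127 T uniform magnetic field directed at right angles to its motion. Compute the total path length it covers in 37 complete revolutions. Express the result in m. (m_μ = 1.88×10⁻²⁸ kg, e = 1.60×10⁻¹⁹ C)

r = mv/(qB) = 4.38×10^-4 m, so one revolution covers 2πr = 2.75×10^-3 m.
In 37 revolutions: L = 37·2πr = 0.102 m.

L ≈ 0.102 m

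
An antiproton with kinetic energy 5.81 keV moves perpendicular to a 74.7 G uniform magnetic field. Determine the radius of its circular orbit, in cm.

r ≈ 147 cm

Convert the energy: K = 5.81 keV = 9.30×10^-16 J.
v = √(2K/m) = √(2·9.30×10^-16/1.67×10^-27) = 1.06×10^6 m/s.
r = mv/(qB) = (1.67×10^-27)(1.06×10^6) / [(1×1.60×10^-19)(7.47×10^-3)] = 1.47 m.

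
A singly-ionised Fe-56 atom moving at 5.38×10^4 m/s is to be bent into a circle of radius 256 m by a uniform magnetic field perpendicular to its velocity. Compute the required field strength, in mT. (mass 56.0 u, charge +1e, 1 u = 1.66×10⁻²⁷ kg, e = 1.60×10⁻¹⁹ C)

qvB = mv²/r gives B = mv/(qr).
B = (9.30×10^-26)(5.38×10^4) / [(1×1.60×10^-19)(256)] = 1.22×10^-4 T.

B ≈ 0.122 mT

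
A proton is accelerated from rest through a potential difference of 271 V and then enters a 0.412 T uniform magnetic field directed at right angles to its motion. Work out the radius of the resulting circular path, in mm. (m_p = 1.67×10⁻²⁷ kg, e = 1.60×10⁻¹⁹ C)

The kinetic energy gained is K = qV = (1×1.60×10^-19)(271) = 4.34×10^-17 J.
v = √(2K/m) = 2.28×10^5 m/s.
r = mv/(qB) = (1.67×10^-27)(2.28×10^5) / [(1×1.60×10^-19)(0.412)] = 5.77×10^-3 m.

r ≈ 5.77 mm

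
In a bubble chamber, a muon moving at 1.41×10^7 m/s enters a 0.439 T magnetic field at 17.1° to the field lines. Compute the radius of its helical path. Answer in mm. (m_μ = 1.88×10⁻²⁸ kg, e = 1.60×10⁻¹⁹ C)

r ≈ 11.1 mm

Only the perpendicular component v⊥ = v sin17.1° = 4.15×10^6 m/s is bent by the field.
r = m v⊥ /(qB) = (1.88×10^-28)(4.15×10^6) / [(1×1.60×10^-19)(0.439)] = 0.0111 m.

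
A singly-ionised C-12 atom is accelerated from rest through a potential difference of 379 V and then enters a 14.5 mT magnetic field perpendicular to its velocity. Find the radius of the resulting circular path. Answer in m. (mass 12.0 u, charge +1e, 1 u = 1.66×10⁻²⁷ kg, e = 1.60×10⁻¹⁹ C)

r ≈ 0.670 m

The kinetic energy gained is K = qV = (1×1.60×10^-19)(379) = 6.06×10^-17 J.
v = √(2K/m) = 7.80×10^4 m/s.
r = mv/(qB) = (1.99×10^-26)(7.80×10^4) / [(1×1.60×10^-19)(0.0145)] = 0.670 m.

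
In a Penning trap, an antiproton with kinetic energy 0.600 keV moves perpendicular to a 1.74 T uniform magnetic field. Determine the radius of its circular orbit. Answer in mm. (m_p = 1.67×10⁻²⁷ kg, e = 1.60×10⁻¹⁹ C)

Convert the energy: K = 0.600 keV = 9.60×10^-17 J.
v = √(2K/m) = √(2·9.60×10^-17/1.67×10^-27) = 3.39×10^5 m/s.
r = mv/(qB) = (1.67×10^-27)(3.39×10^5) / [(1×1.60×10^-19)(1.74)] = 2.03×10^-3 m.

r ≈ 2.03 mm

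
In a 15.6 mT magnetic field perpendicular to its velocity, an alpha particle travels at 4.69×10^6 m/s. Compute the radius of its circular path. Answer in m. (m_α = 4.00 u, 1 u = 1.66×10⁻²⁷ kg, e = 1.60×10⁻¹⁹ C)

r ≈ 6.24 m

The magnetic force provides the centripetal force: qvB = mv²/r, so r = mv/(qB).
r = (6.64×10^-27 kg)(4.69×10^6 m/s) / [(2×1.60×10^-19 C)(0.0156 T)] = 6.24 m.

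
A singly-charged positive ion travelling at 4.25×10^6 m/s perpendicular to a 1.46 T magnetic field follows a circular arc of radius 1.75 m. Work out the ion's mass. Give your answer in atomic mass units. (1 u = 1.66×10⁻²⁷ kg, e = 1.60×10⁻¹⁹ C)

qvB = mv²/r ⇒ m = qBr/v.
m = (1×1.60×10^-19)(1.46)(1.75) / (4.25×10^6) = 9.62×10^-26 kg = 57.9 u.

m ≈ 57.9 u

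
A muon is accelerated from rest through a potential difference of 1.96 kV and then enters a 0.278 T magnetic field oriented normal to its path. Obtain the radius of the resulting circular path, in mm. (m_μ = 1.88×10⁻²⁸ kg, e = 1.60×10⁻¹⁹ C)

r ≈ 7.72 mm

The kinetic energy gained is K = qV = (1×1.60×10^-19)(1960) = 3.14×10^-16 J.
v = √(2K/m) = 1.83×10^6 m/s.
r = mv/(qB) = (1.88×10^-28)(1.83×10^6) / [(1×1.60×10^-19)(0.278)] = 7.72×10^-3 m.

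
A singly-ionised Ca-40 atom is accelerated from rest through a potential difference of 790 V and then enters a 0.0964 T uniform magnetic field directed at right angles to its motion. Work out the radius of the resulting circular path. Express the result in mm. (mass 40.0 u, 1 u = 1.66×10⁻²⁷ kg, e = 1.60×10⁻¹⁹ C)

The kinetic energy gained is K = qV = (1×1.60×10^-19)(790) = 1.26×10^-16 J.
v = √(2K/m) = 6.17×10^4 m/s.
r = mv/(qB) = (6.64×10^-26)(6.17×10^4) / [(1×1.60×10^-19)(0.0964)] = 0.266 m.

r ≈ 266 mm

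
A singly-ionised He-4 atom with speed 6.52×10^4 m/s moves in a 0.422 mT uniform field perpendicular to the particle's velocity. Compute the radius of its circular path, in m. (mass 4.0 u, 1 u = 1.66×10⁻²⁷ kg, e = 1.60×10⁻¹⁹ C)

r ≈ 6.41 m

The magnetic force provides the centripetal force: qvB = mv²/r, so r = mv/(qB).
r = (6.64×10^-27 kg)(6.52×10^4 m/s) / [(1×1.60×10^-19 C)(4.22×10^-4 T)] = 6.41 m.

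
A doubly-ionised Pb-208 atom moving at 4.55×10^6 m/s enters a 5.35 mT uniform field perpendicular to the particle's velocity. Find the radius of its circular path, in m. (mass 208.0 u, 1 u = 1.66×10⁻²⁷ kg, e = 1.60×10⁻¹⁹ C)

The magnetic force provides the centripetal force: qvB = mv²/r, so r = mv/(qB).
r = (3.45×10^-25 kg)(4.55×10^6 m/s) / [(2×1.60×10^-19 C)(5.35×10^-3 T)] = 918 m.

r ≈ 918 m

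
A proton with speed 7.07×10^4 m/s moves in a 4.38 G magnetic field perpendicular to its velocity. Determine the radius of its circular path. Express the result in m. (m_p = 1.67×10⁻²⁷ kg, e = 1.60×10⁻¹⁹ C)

The magnetic force provides the centripetal force: qvB = mv²/r, so r = mv/(qB).
r = (1.67×10^-27 kg)(7.07×10^4 m/s) / [(1×1.60×10^-19 C)(4.38×10^-4 T)] = 1.68 m.

r ≈ 1.68 m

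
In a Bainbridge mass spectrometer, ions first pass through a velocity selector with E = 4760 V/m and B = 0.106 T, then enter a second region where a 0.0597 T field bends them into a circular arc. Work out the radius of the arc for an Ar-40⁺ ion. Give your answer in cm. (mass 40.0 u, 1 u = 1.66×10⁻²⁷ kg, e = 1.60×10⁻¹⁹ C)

r ≈ 31.2 cm

The selector passes v = E/B = 4760/0.106 = 4.49×10^4 m/s.
In the deflection region, r = mv/(qB₂) = (6.64×10^-26)(4.49×10^4) / [(1×1.60×10^-19)(0.0597)] = 0.312 m.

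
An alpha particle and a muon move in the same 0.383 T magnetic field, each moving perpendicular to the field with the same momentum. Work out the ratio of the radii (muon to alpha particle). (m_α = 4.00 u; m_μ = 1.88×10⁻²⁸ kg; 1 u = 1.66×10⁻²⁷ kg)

r = p/(qB) ⇒ at equal p, r ∝ 1/q.
r_{muon}/r_{alpha particle} = 2.00.

ratio ≈ 2.00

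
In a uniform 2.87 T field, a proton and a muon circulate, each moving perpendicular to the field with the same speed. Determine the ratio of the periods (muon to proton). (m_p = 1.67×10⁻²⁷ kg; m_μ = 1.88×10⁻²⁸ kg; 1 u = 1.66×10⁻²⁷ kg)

T = 2πm/(qB) is independent of speed, so T₂/T₁ = (m₂/q₂)/(m₁/q₁).
T_{muon}/T_{proton} = (1.88×10^-28/1e) / (1.67×10^-27/1e) = 0.113.

ratio ≈ 0.113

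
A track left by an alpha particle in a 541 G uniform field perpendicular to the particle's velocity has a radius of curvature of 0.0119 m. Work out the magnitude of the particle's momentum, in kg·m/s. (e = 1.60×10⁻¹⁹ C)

Since qvB = mv²/r, the momentum p = mv = qBr.
p = (2×1.60×10^-19)(0.0541)(0.0119) = 2.06×10^-22 kg·m/s.

p ≈ 2.06×10^-22 kg·m/s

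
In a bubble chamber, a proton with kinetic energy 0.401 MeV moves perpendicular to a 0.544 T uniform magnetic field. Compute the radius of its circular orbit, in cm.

Convert the energy: K = 0.401 MeV = 6.42×10^-14 J.
v = √(2K/m) = √(2·6.42×10^-14/1.67×10^-27) = 8.77×10^6 m/s.
r = mv/(qB) = (1.67×10^-27)(8.77×10^6) / [(1×1.60×10^-19)(0.544)] = 0.168 m.

r ≈ 16.8 cm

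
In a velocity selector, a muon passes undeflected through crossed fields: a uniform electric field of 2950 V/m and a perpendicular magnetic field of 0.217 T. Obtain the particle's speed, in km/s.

v ≈ 13.6 km/s

For zero net force, qE = qvB, so v = E/B.
v = (2950) / (0.217) = 1.36×10^4 m/s.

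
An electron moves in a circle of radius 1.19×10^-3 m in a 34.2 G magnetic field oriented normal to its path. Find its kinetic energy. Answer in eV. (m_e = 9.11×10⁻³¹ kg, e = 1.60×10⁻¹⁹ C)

K ≈ 1.45 eV

v = qBr/m = (1×1.60×10^-19)(3.42×10^-3)(1.19×10^-3) / (9.11×10^-31) = 7.15×10^5 m/s.
K = ½mv² = 0.5·(9.11×10^-31)·(7.15×10^5)² = 2.33×10^-19 J = 1.45 eV.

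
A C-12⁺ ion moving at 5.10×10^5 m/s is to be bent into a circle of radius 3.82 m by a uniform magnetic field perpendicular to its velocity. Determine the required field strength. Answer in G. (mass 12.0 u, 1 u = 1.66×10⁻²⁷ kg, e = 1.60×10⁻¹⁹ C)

B ≈ 166 G

qvB = mv²/r gives B = mv/(qr).
B = (1.99×10^-26)(5.10×10^5) / [(1×1.60×10^-19)(3.82)] = 0.0166 T.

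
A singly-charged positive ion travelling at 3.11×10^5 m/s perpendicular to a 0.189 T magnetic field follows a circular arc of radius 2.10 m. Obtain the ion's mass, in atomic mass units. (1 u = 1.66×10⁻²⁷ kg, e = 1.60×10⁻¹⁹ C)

qvB = mv²/r ⇒ m = qBr/v.
m = (1×1.60×10^-19)(0.189)(2.10) / (3.11×10^5) = 2.04×10^-25 kg = 123 u.

m ≈ 123 u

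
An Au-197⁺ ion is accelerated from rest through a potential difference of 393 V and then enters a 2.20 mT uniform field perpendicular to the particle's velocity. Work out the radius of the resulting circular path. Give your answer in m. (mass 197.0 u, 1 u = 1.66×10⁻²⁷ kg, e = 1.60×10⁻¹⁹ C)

r ≈ 18.2 m

The kinetic energy gained is K = qV = (1×1.60×10^-19)(393) = 6.29×10^-17 J.
v = √(2K/m) = 1.96×10^4 m/s.
r = mv/(qB) = (3.27×10^-25)(1.96×10^4) / [(1×1.60×10^-19)(2.20×10^-3)] = 18.2 m.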